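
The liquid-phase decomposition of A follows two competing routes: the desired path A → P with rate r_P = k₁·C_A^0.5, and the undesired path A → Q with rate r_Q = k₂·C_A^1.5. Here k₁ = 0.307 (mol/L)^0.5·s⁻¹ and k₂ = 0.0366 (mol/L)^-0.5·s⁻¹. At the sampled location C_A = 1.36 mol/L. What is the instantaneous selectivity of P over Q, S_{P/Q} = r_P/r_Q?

6.17

S_{P/Q} = r_P/r_Q = (k₁·C_A^0.5)/(k₂·C_A^1.5) = (k₁/k₂)·C_A⁻¹.
= (0.307×1.360^0.5) / (0.0366×1.360^1.5) = 0.3580/0.05805 = 6.17.
The undesired path is higher order in A, so low C_A (CSTR or dilute feed) favours P.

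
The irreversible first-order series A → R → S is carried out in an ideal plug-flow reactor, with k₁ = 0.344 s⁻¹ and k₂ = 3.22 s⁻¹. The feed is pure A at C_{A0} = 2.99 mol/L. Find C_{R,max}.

At the optimum, C_{R,max}/C_{A0} = (k₁/k₂)^[k₂/(k₂−k₁)].
= (0.344/3.22)^(3.22/(3.22−0.344)) = (0.1068)^(1.120) = 0.08176.
C_{R,max} = 0.08176×2.99 = 0.244 mol/L.

0.244 mol/L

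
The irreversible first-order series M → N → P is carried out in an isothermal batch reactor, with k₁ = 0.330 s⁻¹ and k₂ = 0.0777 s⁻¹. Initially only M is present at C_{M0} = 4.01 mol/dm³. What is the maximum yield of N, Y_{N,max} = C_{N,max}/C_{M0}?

For a first-order series the maximum intermediate yield is C_{N,max}/C_{M0} = (k₁/k₂)^[k₂/(k₂−k₁)].
= (0.330/0.0777)^(0.0777/(0.0777−0.330)) = (4.247)^(-0.3080) = 0.6406.

0.641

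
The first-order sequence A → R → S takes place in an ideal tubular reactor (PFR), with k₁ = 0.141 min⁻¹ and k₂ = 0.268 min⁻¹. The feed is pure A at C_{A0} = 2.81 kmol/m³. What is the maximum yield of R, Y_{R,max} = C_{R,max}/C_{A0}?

0.258

Evaluating C_R at τ_opt = ln(k₂/k₁)/(k₂−k₁) gives C_{R,max}/C_{A0} = (k₁/k₂)^[k₂/(k₂−k₁)].
= (0.141/0.268)^(0.268/(0.268−0.141)) = (0.5261)^(2.110) = 0.2579.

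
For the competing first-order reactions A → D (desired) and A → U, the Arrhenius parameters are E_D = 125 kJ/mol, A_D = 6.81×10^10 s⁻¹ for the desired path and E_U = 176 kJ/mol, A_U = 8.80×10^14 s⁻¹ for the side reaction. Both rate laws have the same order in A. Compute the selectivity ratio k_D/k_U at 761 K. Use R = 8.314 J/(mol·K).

0.245

With equal orders, S_{D/U} = k_D/k_U = (A_D/A_U)·exp[(E_U−E_D)/(RT)].
(E_U−E_D)/(RT) = (176−125)×10³/(8.314×761) = 51000/6327 = 8.061.
k_D/k_U = (6.81×10^10/8.80×10^14)·exp(8.061) = 7.739×10^-5 × 3168 = 0.245.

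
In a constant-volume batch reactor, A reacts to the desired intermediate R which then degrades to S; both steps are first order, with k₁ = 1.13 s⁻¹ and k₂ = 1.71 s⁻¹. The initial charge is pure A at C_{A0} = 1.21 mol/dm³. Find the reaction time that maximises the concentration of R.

For first-order series the maximum of C_R occurs at t_opt = ln(k₂/k₁)/(k₂−k₁).
= ln(1.71/1.13)/(1.71−1.13) = ln(1.513)/0.5800 = 0.4143/0.5800 = 0.714 s.

0.714 s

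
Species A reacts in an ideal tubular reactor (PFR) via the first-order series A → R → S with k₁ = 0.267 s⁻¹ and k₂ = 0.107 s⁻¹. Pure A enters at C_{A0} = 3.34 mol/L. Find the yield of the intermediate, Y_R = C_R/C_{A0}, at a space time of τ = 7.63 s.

0.520

For first-order series with pure A initially, C_R(τ) = k₁C_{A0}/(k₂−k₁)·(e^(−k₁τ) − e^(−k₂τ)).
e^(−k₁τ) = e^(−0.267×7.63) = e^(−2.037) = 0.1304; e^(−k₂τ) = e^(−0.8164) = 0.4420.
C_R = 0.267×3.34/(0.107−0.267) × (0.1304−0.4420) = (-5.574)×(-0.3116) = 1.737 mol/L.
Y_R = C_R/C_{A0} = 1.737/3.34 = 0.520.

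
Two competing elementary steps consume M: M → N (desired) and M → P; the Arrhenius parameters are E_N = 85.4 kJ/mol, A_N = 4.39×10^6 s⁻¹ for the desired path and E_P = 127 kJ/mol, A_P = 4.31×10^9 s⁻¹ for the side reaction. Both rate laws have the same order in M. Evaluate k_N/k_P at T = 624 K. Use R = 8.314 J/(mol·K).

3.09

Since both paths have the same order in M, the concentration cancels and S_{N/P} = k_N/k_P = (A_N/A_P)·exp[(E_P−E_N)/(RT)].
(E_P−E_N)/(RT) = (127−85.4)×10³/(8.314×624) = 41600/5188 = 8.019.
k_N/k_P = (4.39×10^6/4.31×10^9)·exp(8.019) = 0.001019 × 3037 = 3.09.
Since E_N < E_P, lowering the temperature improves selectivity toward N.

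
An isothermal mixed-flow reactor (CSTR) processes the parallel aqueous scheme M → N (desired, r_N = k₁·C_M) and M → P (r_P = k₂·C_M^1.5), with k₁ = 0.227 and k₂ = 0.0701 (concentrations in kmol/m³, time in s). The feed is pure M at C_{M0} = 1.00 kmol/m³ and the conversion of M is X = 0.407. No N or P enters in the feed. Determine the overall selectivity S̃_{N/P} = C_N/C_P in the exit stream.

Exit C_M = C_{M0}(1−X) = 1.00×0.593 = 0.5930 kmol/m³.
Rates in a CSTR are evaluated at the outlet concentration: r_N = 0.227×0.5930 = 0.1346, r_P = 0.0701×0.5930^1.5 = 0.03201.
Overall selectivity = C_N/C_P = r_Nτ/(r_Pτ) = r_N/r_P = 4.21.

4.21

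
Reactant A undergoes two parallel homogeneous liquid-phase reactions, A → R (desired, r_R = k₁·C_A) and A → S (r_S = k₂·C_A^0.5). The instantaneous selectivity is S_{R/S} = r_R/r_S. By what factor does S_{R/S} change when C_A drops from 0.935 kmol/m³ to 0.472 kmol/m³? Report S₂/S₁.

0.711

S_{R/S} = (k₁/k₂)·C_A^0.5, so S₂/S₁ = (C_{A,2}/C_{A,1})^0.5.
= (0.472/0.935)^0.5 = (0.5048)^0.5 = 0.711.
Selectivity toward R falls as C_A falls — high-concentration operation is favoured.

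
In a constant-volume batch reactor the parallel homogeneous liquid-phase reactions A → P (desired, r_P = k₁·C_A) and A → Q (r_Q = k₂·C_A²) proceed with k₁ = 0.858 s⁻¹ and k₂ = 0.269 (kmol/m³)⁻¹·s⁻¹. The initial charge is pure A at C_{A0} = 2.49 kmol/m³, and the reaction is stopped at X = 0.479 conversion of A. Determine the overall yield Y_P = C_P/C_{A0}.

C_A = C_{A0}(1−X) = 1.297 kmol/m³.
Along a PFR/batch, dC_P/dC_A = −r_P/(r_P+r_Q) = −k₁/(k₁+k₂·C_A).
Integrating from C_{A0} to C_A: C_P = (0.858/0.269)·ln[(0.858+0.269·2.49)/(0.858+0.269·1.30)] = 3.190·ln(1.528/1.207) = 0.7519 kmol/m³.
Y_P = C_P/C_{A0} = 0.7519/2.49 = 0.302.

0.302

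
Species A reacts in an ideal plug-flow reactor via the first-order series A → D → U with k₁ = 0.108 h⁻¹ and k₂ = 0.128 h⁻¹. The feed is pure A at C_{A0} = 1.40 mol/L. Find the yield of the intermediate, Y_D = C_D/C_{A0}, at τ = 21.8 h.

0.181

The intermediate concentration in a first-order A→B→C sequence is C_D = k₁C_{A0}(e^(−k₁τ) − e^(−k₂τ))/(k₂−k₁).
e^(−k₁τ) = e^(−0.108×21.8) = e^(−2.354) = 0.09495; e^(−k₂τ) = e^(−2.790) = 0.06140.
C_D = 0.108×1.40/(0.128−0.108) × (0.09495−0.06140) = 7.560×0.03355 = 0.2537 mol/L.
Y_D = C_D/C_{A0} = 0.2537/1.40 = 0.181.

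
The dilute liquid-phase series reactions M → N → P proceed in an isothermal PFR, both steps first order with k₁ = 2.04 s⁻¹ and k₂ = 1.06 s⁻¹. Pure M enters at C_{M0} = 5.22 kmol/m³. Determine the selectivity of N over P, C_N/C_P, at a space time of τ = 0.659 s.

For first-order series with pure M initially, C_N(τ) = k₁C_{M0}/(k₂−k₁)·(e^(−k₁τ) − e^(−k₂τ)).
e^(−k₁τ) = e^(−2.04×0.659) = e^(−1.344) = 0.2607; e^(−k₂τ) = e^(−0.6985) = 0.4973.
C_N = 2.04×5.22/(1.06−2.04) × (0.2607−0.4973) = (-10.87)×(-0.2366) = 2.571 kmol/m³.
C_M = C_{M0}e^(−k₁τ) = 1.361 kmol/m³, so C_P = C_{M0}−C_M−C_N = 1.288 kmol/m³; C_N/C_P = 2.00.

2.00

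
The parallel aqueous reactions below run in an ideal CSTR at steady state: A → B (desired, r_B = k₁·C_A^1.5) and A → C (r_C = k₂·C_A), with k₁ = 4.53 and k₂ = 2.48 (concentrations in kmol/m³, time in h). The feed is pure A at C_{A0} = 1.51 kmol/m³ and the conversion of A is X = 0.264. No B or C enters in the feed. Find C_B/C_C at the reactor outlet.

Exit C_A = C_{A0}(1−X) = 1.51×0.736 = 1.111 kmol/m³.
In a CSTR the entire volume is at exit conditions, so r_B = 4.53×1.111^1.5 = 5.307 and r_C = 2.48×1.111 = 2.756.
Overall selectivity = C_B/C_C = r_Bτ/(r_Cτ) = r_B/r_C = 1.93.

1.93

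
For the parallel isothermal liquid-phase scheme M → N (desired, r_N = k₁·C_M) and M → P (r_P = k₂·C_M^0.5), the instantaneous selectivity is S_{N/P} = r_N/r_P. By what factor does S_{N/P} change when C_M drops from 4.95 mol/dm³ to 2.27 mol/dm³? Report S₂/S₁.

0.677

S_{N/P} = (k₁/k₂)·C_M^0.5, so S₂/S₁ = (C_{M,2}/C_{M,1})^0.5.
= (2.27/4.95)^0.5 = (0.4586)^0.5 = 0.677.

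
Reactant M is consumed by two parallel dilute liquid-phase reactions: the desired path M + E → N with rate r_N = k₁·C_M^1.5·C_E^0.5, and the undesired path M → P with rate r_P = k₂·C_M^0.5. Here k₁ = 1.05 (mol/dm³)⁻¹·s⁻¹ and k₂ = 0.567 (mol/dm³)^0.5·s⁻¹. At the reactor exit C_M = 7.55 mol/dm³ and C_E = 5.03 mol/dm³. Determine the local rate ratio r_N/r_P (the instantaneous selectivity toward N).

31.4

S_{N/P} = r_N/r_P = (k₁·C_M^1.5·C_E^0.5)/(k₂·C_M^0.5) = (k₁/k₂)·C_M·C_E^0.5.
= (1.05×7.550^1.5×5.030^0.5) / (0.567×7.550^0.5) = 48.85/1.558 = 31.4.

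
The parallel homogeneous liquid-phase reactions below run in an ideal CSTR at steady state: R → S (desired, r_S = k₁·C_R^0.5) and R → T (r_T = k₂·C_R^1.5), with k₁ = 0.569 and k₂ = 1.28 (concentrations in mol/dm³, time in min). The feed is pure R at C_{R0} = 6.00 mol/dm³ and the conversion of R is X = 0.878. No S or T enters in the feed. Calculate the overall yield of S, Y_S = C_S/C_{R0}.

Exit C_R = C_{R0}(1−X) = 6.00×0.122 = 0.7320 mol/dm³.
In a CSTR the entire volume is at exit conditions, so r_S = 0.569×0.7320^0.5 = 0.4868 and r_T = 1.28×0.7320^1.5 = 0.8016.
Fraction of consumed R going to S: r_S/(r_S+r_T) = 0.3778.
C_S = 0.3778·C_{R0}·X = 0.3778×6.00×0.878 = 1.99 mol/dm³; Y_S = C_S/C_{R0} = 0.332.

0.332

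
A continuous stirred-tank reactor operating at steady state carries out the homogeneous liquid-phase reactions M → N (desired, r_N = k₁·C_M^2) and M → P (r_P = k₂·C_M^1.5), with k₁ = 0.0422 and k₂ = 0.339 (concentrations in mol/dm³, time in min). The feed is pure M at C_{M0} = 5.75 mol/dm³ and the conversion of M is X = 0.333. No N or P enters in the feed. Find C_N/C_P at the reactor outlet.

Exit C_M = C_{M0}(1−X) = 5.75×0.667 = 3.835 mol/dm³.
A CSTR operates uniformly at the exit composition, giving r_N = 0.6207 and r_P = 2.546 (each k·C_M^n at C_M = 3.835).
Overall selectivity = C_N/C_P = r_Nτ/(r_Pτ) = r_N/r_P = 0.244.

0.244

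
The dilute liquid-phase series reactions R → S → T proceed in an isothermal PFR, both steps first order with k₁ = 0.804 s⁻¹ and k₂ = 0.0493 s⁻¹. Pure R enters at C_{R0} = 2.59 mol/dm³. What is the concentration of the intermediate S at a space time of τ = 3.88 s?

2.16 mol/dm³

The intermediate concentration in a first-order A→B→C sequence is C_S = k₁C_{R0}(e^(−k₁τ) − e^(−k₂τ))/(k₂−k₁).
e^(−k₁τ) = e^(−0.804×3.88) = e^(−3.120) = 0.04418; e^(−k₂τ) = e^(−0.1913) = 0.8259.
C_S = 0.804×2.59/(0.0493−0.804) × (0.04418−0.8259) = (-2.759)×(-0.7817) = 2.157 mol/dm³.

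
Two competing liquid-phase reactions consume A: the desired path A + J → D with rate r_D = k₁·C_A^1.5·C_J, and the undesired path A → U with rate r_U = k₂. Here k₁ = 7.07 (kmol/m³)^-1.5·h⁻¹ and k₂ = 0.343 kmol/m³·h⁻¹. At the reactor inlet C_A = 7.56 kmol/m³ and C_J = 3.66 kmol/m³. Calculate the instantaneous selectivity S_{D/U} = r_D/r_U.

1568

S_{D/U} = r_D/r_U = (k₁·C_A^1.5·C_J)/(k₂) = (k₁/k₂)·C_A^1.5·C_J.
= (7.07×7.560^1.5×3.660) / (0.343) = 537.9/0.3430 = 1568.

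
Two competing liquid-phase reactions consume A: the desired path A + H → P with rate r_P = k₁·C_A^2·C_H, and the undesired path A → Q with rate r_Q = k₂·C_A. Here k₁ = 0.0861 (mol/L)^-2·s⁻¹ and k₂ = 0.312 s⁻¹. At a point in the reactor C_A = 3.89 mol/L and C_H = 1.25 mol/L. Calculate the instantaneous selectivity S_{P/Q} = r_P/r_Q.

1.34

S_{P/Q} = r_P/r_Q = (k₁·C_A^2·C_H)/(k₂·C_A) = (k₁/k₂)·C_A·C_H.
= (0.0861×3.890^2×1.250) / (0.312×3.890) = 1.629/1.214 = 1.34.
Since the desired path is higher order in A, keeping C_A high (PFR or concentrated feed) favours P.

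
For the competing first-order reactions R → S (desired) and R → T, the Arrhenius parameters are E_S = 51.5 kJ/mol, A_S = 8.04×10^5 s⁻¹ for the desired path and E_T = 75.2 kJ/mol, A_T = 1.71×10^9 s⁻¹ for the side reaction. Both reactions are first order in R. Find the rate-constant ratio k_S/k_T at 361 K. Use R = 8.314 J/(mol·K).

1.26

k_S/k_T = (A_S/A_T)·exp[−(E_S−E_T)/(RT)] = (A_S/A_T)·exp[(E_T−E_S)/(RT)].
(E_T−E_S)/(RT) = (75.2−51.5)×10³/(8.314×361) = 23700/3001 = 7.896.
k_S/k_T = (8.04×10^5/1.71×10^9)·exp(7.896) = 4.702×10^-4 × 2688 = 1.26.
Since E_S < E_T, lowering the temperature improves selectivity toward S.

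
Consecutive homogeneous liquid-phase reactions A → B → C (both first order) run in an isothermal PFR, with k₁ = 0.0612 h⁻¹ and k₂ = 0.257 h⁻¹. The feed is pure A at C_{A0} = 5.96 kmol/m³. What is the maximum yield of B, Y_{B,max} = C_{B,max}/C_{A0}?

Evaluating C_B at τ_opt = ln(k₂/k₁)/(k₂−k₁) gives C_{B,max}/C_{A0} = (k₁/k₂)^[k₂/(k₂−k₁)].
= (0.0612/0.257)^(0.257/(0.257−0.0612)) = (0.2381)^(1.313) = 0.1521.

0.152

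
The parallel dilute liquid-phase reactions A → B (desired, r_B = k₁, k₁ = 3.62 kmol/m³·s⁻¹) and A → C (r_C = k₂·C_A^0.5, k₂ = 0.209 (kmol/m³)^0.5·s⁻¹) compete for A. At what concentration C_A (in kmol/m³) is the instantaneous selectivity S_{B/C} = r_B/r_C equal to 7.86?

4.86 kmol/m³

S_{B/C} = (k₁/k₂)·C_A^-0.5 ⇒ C_A = (S·k₂/k₁)^(-2).
= (7.86×0.209/3.62)^(-2) = (0.4538)^(-2) = 4.86 kmol/m³.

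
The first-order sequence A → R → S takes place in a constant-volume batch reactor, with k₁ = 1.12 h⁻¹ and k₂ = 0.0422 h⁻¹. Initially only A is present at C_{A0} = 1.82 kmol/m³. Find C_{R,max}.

Evaluating C_R at t_opt = ln(k₂/k₁)/(k₂−k₁) gives C_{R,max}/C_{A0} = (k₁/k₂)^[k₂/(k₂−k₁)].
= (1.12/0.0422)^(0.0422/(0.0422−1.12)) = (26.54)^(-0.03915) = 0.8795.
C_{R,max} = 0.8795×1.82 = 1.60 kmol/m³.

1.60 kmol/m³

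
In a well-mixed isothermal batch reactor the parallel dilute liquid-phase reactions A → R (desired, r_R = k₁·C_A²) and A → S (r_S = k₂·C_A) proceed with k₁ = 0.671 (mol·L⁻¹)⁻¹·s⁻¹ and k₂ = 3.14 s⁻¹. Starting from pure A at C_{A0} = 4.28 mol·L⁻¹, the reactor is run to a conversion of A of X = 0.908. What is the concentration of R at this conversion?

1.22 mol·L⁻¹

C_A = C_{A0}(1−X) = 0.3938 mol·L⁻¹.
Along a PFR/batch, dC_S/dC_A = −r_S/(r_R+r_S) = −k₂/(k₂+k₁·C_A).
Integrating from C_{A0} to C_A: C_S = (3.14/0.671)·ln[(3.14+0.671·4.28)/(3.14+0.671·0.394)] = 4.680·ln(6.012/3.404) = 2.661 mol·L⁻¹.
Then C_R = (C_{A0}−C_A) − C_S = 3.886 − 2.661 = 1.225 mol·L⁻¹.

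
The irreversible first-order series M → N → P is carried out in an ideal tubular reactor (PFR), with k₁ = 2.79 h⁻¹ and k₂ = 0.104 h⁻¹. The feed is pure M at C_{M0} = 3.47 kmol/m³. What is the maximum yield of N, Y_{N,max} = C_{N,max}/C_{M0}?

0.880

At the optimum, C_{N,max}/C_{M0} = (k₁/k₂)^[k₂/(k₂−k₁)].
= (2.79/0.104)^(0.104/(0.104−2.79)) = (26.83)^(-0.03872) = 0.8804.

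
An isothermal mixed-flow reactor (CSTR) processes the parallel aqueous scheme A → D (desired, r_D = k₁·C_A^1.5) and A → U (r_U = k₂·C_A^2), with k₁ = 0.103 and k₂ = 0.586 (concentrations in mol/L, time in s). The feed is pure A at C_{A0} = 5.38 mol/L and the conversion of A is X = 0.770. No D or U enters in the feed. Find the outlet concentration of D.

Exit C_A = C_{A0}(1−X) = 5.38×0.230 = 1.237 mol/L.
In a CSTR the entire volume is at exit conditions, so r_D = 0.103×1.237^1.5 = 0.1418 and r_U = 0.586×1.237^2 = 0.8973.
Fraction of consumed A going to D: r_D/(r_D+r_U) = 0.1364.
C_D = 0.1364·C_{A0}·X = 0.1364×5.38×0.770 = 0.565 mol/L.

0.565 mol/L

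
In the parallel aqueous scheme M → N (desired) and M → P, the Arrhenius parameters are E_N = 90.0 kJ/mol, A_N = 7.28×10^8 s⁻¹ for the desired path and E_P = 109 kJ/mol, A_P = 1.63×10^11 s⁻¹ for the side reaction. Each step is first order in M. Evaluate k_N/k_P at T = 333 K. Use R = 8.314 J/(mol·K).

4.27

With equal orders, S_{N/P} = k_N/k_P = (A_N/A_P)·exp[(E_P−E_N)/(RT)].
(E_P−E_N)/(RT) = (109−90.0)×10³/(8.314×333) = 19000/2769 = 6.863.
k_N/k_P = (7.28×10^8/1.63×10^11)·exp(6.863) = 0.004466 × 956.0 = 4.27.
Since E_N < E_P, lowering the temperature improves selectivity toward N.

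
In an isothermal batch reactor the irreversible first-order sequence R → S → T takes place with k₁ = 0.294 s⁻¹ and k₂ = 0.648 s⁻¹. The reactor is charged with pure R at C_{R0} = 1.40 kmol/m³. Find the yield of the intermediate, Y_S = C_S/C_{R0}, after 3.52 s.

The intermediate concentration in a first-order A→B→C sequence is C_S = k₁C_{R0}(e^(−k₁t) − e^(−k₂t))/(k₂−k₁).
e^(−k₁t) = e^(−0.294×3.52) = e^(−1.035) = 0.3553; e^(−k₂t) = e^(−2.281) = 0.1022.
C_S = 0.294×1.40/(0.648−0.294) × (0.3553−0.1022) = 1.163×0.2531 = 0.2943 kmol/m³.
Y_S = C_S/C_{R0} = 0.2943/1.40 = 0.210.

0.210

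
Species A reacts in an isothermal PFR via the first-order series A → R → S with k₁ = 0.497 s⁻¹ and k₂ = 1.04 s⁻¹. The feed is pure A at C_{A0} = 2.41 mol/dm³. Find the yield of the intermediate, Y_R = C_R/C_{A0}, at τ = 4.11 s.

For first-order series with pure A initially, C_R(τ) = k₁C_{A0}/(k₂−k₁)·(e^(−k₁τ) − e^(−k₂τ)).
e^(−k₁τ) = e^(−0.497×4.11) = e^(−2.043) = 0.1297; e^(−k₂τ) = e^(−4.274) = 0.01392.
C_R = 0.497×2.41/(1.04−0.497) × (0.1297−0.01392) = 2.206×0.1158 = 0.2554 mol/dm³.
Y_R = C_R/C_{A0} = 0.2554/2.41 = 0.106.

0.106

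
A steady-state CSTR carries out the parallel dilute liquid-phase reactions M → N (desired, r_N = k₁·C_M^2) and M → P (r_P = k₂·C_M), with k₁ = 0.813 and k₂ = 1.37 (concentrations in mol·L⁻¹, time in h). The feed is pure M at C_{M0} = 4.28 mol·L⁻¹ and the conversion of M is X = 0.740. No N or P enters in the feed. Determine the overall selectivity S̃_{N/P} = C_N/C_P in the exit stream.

Exit C_M = C_{M0}(1−X) = 4.28×0.260 = 1.113 mol·L⁻¹.
In a CSTR the entire volume is at exit conditions, so r_N = 0.813×1.113^2 = 1.007 and r_P = 1.37×1.113 = 1.525.
Overall selectivity = C_N/C_P = r_Nτ/(r_Pτ) = r_N/r_P = 0.660.

0.660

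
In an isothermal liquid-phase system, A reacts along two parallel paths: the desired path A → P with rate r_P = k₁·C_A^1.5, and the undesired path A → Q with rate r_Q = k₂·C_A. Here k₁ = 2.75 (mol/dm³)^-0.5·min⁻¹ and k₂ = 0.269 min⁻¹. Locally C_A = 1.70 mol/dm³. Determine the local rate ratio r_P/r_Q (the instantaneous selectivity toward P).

S_{P/Q} = r_P/r_Q = (k₁·C_A^1.5)/(k₂·C_A) = (k₁/k₂)·C_A^0.5.
= (2.75×1.700^1.5) / (0.269×1.700) = 6.095/0.4573 = 13.3.

13.3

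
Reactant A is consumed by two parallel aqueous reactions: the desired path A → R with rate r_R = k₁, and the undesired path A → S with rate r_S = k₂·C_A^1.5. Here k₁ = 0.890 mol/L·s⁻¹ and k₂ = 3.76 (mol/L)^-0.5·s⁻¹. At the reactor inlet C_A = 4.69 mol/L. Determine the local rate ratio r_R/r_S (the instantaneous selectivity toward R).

S_{R/S} = r_R/r_S = (k₁)/(k₂·C_A^1.5) = (k₁/k₂)·C_A^-1.5.
= (0.890) / (3.76×4.690^1.5) = 0.8900/38.19 = 0.0233.
The undesired path is higher order in A, so low C_A (CSTR or dilute feed) favours R.

0.0233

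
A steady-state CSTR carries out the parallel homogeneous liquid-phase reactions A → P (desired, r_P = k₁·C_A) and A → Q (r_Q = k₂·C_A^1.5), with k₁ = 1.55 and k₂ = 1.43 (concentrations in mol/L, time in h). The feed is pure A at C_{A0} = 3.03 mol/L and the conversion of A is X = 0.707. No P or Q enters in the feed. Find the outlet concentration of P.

Exit C_A = C_{A0}(1−X) = 3.03×0.293 = 0.8878 mol/L.
In a CSTR the entire volume is at exit conditions, so r_P = 1.55×0.8878 = 1.376 and r_Q = 1.43×0.8878^1.5 = 1.196.
Fraction of consumed A going to P: r_P/(r_P+r_Q) = 0.5350.
C_P = 0.5350·C_{A0}·X = 0.5350×3.03×0.707 = 1.15 mol/L.

1.15 mol/L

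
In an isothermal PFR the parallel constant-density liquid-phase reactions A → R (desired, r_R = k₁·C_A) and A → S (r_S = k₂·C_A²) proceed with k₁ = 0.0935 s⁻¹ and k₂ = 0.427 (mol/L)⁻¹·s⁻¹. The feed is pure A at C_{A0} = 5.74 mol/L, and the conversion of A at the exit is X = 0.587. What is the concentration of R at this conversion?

C_A = C_{A0}(1−X) = 2.371 mol/L.
Along a PFR/batch, dC_R/dC_A = −r_R/(r_R+r_S) = −k₁/(k₁+k₂·C_A).
Integrating from C_{A0} to C_A: C_R = (0.0935/0.427)·ln[(0.0935+0.427·5.74)/(0.0935+0.427·2.37)] = 0.2190·ln(2.544/1.106) = 0.1825 mol/L.

0.182 mol/L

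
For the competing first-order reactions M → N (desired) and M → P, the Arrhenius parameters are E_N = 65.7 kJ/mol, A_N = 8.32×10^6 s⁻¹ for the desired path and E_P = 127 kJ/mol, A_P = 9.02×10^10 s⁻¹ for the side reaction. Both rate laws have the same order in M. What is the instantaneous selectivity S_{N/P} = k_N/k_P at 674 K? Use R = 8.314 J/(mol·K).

5.20

With equal orders, S_{N/P} = k_N/k_P = (A_N/A_P)·exp[(E_P−E_N)/(RT)].
(E_P−E_N)/(RT) = (127−65.7)×10³/(8.314×674) = 61300/5604 = 10.94.
k_N/k_P = (8.32×10^6/9.02×10^10)·exp(10.94) = 9.224×10^-5 × 56349 = 5.20.
Since E_N < E_P, lowering the temperature improves selectivity toward N.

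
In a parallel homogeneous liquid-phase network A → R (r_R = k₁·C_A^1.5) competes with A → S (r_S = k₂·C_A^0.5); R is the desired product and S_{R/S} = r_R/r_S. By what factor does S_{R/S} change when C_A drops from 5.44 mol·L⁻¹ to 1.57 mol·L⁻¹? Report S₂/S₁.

S_{R/S} = (k₁/k₂)·C_A, so S₂/S₁ = (C_{A,2}/C_{A,1}).
= 1.57/5.44 = 0.289.

0.289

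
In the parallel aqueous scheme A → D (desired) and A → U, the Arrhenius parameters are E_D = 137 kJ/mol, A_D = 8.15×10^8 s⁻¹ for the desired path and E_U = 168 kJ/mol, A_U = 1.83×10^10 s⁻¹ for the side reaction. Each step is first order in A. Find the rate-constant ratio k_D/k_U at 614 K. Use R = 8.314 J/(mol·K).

With equal orders, S_{D/U} = k_D/k_U = (A_D/A_U)·exp[(E_U−E_D)/(RT)].
(E_U−E_D)/(RT) = (168−137)×10³/(8.314×614) = 31000/5105 = 6.073.
k_D/k_U = (8.15×10^8/1.83×10^10)·exp(6.073) = 0.04454 × 433.9 = 19.3.

19.3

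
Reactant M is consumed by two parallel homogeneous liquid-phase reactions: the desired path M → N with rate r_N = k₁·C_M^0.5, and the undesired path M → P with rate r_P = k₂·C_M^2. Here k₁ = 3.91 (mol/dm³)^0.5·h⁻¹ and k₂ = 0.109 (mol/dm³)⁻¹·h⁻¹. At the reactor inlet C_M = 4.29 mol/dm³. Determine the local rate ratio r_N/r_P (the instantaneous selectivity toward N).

4.04

S_{N/P} = r_N/r_P = (k₁·C_M^0.5)/(k₂·C_M^2) = (k₁/k₂)·C_M^-1.5.
= (3.91×4.290^0.5) / (0.109×4.290^2) = 8.099/2.006 = 4.04.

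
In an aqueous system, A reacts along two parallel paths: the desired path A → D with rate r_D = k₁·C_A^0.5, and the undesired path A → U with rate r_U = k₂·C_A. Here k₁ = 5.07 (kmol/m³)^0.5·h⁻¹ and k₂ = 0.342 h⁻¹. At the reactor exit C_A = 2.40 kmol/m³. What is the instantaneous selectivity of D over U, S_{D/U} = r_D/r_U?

S_{D/U} = r_D/r_U = (k₁·C_A^0.5)/(k₂·C_A) = (k₁/k₂)·C_A^-0.5.
= (5.07×2.400^0.5) / (0.342×2.400) = 7.854/0.8208 = 9.57.
The undesired path is higher order in A, so low C_A (CSTR or dilute feed) favours D.

9.57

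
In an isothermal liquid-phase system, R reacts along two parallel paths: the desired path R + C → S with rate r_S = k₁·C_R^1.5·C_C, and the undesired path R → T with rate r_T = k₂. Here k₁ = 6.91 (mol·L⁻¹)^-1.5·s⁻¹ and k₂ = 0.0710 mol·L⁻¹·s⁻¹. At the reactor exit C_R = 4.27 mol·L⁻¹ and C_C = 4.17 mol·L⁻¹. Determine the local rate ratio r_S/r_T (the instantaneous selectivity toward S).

S_{S/T} = r_S/r_T = (k₁·C_R^1.5·C_C)/(k₂) = (k₁/k₂)·C_R^1.5·C_C.
= (6.91×4.270^1.5×4.170) / (0.0710) = 254.2/0.07100 = 3581.
Since the desired path is higher order in R, keeping C_R high (PFR or concentrated feed) favours S.

3581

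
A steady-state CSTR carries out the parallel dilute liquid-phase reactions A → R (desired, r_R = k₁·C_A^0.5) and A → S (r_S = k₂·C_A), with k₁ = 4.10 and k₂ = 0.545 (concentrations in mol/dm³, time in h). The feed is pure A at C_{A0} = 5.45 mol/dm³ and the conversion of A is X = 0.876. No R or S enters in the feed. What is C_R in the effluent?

4.30 mol/dm³

Exit C_A = C_{A0}(1−X) = 5.45×0.124 = 0.6758 mol/dm³.
In a CSTR the entire volume is at exit conditions, so r_R = 4.10×0.6758^0.5 = 3.370 and r_S = 0.545×0.6758 = 0.3683.
Fraction of consumed A going to R: r_R/(r_R+r_S) = 0.9015.
C_R = 0.9015·C_{A0}·X = 0.9015×5.45×0.876 = 4.30 mol/dm³.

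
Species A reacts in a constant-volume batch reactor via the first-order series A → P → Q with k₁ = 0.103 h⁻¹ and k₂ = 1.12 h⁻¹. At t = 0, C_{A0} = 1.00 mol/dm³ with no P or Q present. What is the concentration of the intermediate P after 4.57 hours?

For first-order series with pure A initially, C_P(t) = k₁C_{A0}/(k₂−k₁)·(e^(−k₁t) − e^(−k₂t)).
e^(−k₁t) = e^(−0.103×4.57) = e^(−0.4707) = 0.6246; e^(−k₂t) = e^(−5.118) = 0.005986.
C_P = 0.103×1.00/(1.12−0.103) × (0.6246−0.005986) = 0.1013×0.6186 = 0.06265 mol/dm³.

0.0626 mol/dm³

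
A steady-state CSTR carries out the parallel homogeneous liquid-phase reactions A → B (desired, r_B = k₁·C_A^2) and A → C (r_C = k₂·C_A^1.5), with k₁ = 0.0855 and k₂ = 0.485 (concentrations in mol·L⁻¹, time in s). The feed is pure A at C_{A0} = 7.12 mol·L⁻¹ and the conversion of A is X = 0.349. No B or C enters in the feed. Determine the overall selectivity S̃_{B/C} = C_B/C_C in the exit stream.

Exit C_A = C_{A0}(1−X) = 7.12×0.651 = 4.635 mol·L⁻¹.
A CSTR operates uniformly at the exit composition, giving r_B = 1.837 and r_C = 4.840 (each k·C_A^n at C_A = 4.635).
Overall selectivity = C_B/C_C = r_Bτ/(r_Cτ) = r_B/r_C = 0.380.

0.380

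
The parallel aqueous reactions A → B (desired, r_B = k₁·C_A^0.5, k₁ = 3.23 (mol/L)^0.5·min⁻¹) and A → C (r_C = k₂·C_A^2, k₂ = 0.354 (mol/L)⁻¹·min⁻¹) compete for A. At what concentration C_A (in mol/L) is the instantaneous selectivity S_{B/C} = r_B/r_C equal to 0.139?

S_{B/C} = (k₁/k₂)·C_A^-1.5 ⇒ C_A = (S·k₂/k₁)^(1/(-1.5)).
= (0.139×0.354/3.23)^(-0.6667) = (0.01523)^(-0.6667) = 16.3 mol/L.

16.3 mol/L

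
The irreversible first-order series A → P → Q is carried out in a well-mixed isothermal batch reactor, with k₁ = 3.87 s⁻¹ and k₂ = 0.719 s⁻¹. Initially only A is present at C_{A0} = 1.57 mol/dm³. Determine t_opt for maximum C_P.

For first-order series the maximum of C_P occurs at t_opt = ln(k₂/k₁)/(k₂−k₁).
= ln(0.719/3.87)/(0.719−3.87) = ln(0.1858)/-3.151 = -1.683/-3.151 = 0.534 s.

0.534 s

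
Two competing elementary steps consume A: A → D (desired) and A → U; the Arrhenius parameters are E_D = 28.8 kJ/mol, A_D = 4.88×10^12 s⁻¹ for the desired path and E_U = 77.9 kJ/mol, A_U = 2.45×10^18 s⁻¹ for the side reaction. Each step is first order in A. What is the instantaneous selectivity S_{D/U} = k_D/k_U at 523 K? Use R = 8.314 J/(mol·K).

0.160

k_D/k_U = (A_D/A_U)·exp[−(E_D−E_U)/(RT)] = (A_D/A_U)·exp[(E_U−E_D)/(RT)].
(E_U−E_D)/(RT) = (77.9−28.8)×10³/(8.314×523) = 49100/4348 = 11.29.
k_D/k_U = (4.88×10^12/2.45×10^18)·exp(11.29) = 1.992×10^-6 × 80175 = 0.160.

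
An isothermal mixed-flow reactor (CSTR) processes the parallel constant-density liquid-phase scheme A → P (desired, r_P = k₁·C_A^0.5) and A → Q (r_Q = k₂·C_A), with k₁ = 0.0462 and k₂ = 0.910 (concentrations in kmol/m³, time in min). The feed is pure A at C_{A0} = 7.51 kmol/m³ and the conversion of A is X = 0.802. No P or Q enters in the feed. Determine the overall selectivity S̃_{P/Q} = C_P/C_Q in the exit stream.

Exit C_A = C_{A0}(1−X) = 7.51×0.198 = 1.487 kmol/m³.
A CSTR operates uniformly at the exit composition, giving r_P = 0.05634 and r_Q = 1.353 (each k·C_A^n at C_A = 1.487).
Overall selectivity = C_P/C_Q = r_Pτ/(r_Qτ) = r_P/r_Q = 0.0416.

0.0416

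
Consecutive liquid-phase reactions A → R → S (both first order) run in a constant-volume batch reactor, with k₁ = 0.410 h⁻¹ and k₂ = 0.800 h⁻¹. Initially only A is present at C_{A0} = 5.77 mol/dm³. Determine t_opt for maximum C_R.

For first-order series the maximum of C_R occurs at t_opt = ln(k₂/k₁)/(k₂−k₁).
= ln(0.800/0.410)/(0.800−0.410) = ln(1.951)/0.3900 = 0.6685/0.3900 = 1.71 h.

1.71 h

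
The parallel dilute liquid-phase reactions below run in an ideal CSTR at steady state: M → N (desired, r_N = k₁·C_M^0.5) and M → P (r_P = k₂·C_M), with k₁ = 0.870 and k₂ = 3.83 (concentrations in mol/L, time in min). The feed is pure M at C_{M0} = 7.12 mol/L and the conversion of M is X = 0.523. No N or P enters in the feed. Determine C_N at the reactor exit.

0.409 mol/L

Exit C_M = C_{M0}(1−X) = 7.12×0.477 = 3.396 mol/L.
Rates in a CSTR are evaluated at the outlet concentration: r_N = 0.870×3.396^0.5 = 1.603, r_P = 3.83×3.396 = 13.01.
Fraction of consumed M going to N: r_N/(r_N+r_P) = 0.1097.
C_N = 0.1097·C_{M0}·X = 0.1097×7.12×0.523 = 0.409 mol/L.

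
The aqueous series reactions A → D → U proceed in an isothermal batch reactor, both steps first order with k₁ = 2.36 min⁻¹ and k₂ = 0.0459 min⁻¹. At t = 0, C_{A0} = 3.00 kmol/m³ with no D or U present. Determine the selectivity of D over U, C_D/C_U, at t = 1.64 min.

17.0

The intermediate concentration in a first-order A→B→C sequence is C_D = k₁C_{A0}(e^(−k₁t) − e^(−k₂t))/(k₂−k₁).
e^(−k₁t) = e^(−2.36×1.64) = e^(−3.870) = 0.02085; e^(−k₂t) = e^(−0.07528) = 0.9275.
C_D = 2.36×3.00/(0.0459−2.36) × (0.02085−0.9275) = (-3.060)×(-0.9066) = 2.774 kmol/m³.
C_A = C_{A0}e^(−k₁t) = 0.06255 kmol/m³, so C_U = C_{A0}−C_A−C_D = 0.1636 kmol/m³; C_D/C_U = 17.0.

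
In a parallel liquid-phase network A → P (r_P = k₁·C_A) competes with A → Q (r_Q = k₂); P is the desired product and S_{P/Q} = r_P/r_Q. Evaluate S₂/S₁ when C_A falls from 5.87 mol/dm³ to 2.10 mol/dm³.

0.358

S_{P/Q} = (k₁/k₂)·C_A, so S₂/S₁ = (C_{A,2}/C_{A,1}).
= 2.10/5.87 = 0.358.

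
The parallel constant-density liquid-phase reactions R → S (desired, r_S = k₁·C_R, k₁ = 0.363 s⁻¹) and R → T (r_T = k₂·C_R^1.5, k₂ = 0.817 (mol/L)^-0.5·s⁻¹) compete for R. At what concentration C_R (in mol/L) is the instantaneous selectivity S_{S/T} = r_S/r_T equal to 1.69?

0.0691 mol/L

S_{S/T} = (k₁/k₂)·C_R^-0.5 ⇒ C_R = (S·k₂/k₁)^(-2).
= (1.69×0.817/0.363)^(-2) = (3.804)^(-2) = 0.0691 mol/L.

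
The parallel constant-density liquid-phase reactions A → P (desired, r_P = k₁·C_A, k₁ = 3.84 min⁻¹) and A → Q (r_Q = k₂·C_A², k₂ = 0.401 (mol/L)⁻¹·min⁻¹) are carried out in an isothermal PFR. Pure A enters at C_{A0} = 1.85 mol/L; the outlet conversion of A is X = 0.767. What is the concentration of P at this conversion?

1.27 mol/L

C_A = C_{A0}(1−X) = 0.4310 mol/L.
Along a PFR/batch, dC_P/dC_A = −r_P/(r_P+r_Q) = −k₁/(k₁+k₂·C_A).
Integrating from C_{A0} to C_A: C_P = (3.84/0.401)·ln[(3.84+0.401·1.85)/(3.84+0.401·0.431)] = 9.576·ln(4.582/4.013) = 1.270 mol/L.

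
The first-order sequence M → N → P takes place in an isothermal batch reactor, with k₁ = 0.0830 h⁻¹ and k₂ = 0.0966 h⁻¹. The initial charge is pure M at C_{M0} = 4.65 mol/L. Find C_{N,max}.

At the optimum, C_{N,max}/C_{M0} = (k₁/k₂)^[k₂/(k₂−k₁)].
= (0.0830/0.0966)^(0.0966/(0.0966−0.0830)) = (0.8592)^(7.103) = 0.3403.
C_{N,max} = 0.3403×4.65 = 1.58 mol/L.

1.58 mol/L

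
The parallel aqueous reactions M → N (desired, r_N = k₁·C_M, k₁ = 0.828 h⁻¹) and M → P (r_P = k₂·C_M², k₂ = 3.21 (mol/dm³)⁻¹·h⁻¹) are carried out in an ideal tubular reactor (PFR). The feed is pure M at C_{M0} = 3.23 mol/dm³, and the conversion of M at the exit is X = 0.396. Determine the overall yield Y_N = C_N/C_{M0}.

C_M = C_{M0}(1−X) = 1.951 mol/dm³.
Along a PFR/batch, dC_N/dC_M = −r_N/(r_N+r_P) = −k₁/(k₁+k₂·C_M).
Integrating from C_{M0} to C_M: C_N = (0.828/3.21)·ln[(0.828+3.21·3.23)/(0.828+3.21·1.95)] = 0.2579·ln(11.20/7.090) = 0.1178 mol/dm³.
Y_N = C_N/C_{M0} = 0.1178/3.23 = 0.0365.

0.0365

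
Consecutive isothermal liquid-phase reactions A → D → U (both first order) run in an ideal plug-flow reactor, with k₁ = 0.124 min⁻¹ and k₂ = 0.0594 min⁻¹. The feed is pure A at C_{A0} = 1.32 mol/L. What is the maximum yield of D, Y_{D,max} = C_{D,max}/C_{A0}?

0.508

At the optimum, C_{D,max}/C_{A0} = (k₁/k₂)^[k₂/(k₂−k₁)].
= (0.124/0.0594)^(0.0594/(0.0594−0.124)) = (2.088)^(-0.9195) = 0.5083.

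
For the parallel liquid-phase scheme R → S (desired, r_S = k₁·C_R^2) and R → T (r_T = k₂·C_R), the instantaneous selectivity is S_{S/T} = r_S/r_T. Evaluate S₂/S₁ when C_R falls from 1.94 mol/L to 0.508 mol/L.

0.262

S_{S/T} = (k₁/k₂)·C_R, so S₂/S₁ = (C_{R,2}/C_{R,1}).
= 0.508/1.94 = 0.262.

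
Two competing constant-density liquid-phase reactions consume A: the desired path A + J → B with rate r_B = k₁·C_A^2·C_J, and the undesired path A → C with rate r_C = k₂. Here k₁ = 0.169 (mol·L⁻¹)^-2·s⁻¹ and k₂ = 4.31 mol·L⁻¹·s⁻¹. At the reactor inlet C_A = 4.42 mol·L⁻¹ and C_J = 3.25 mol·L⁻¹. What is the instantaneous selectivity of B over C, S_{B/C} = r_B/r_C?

S_{B/C} = r_B/r_C = (k₁·C_A^2·C_J)/(k₂) = (k₁/k₂)·C_A^2·C_J.
= (0.169×4.420^2×3.250) / (4.31) = 10.73/4.310 = 2.49.
Since the desired path is higher order in A, keeping C_A high (PFR or concentrated feed) favours B.

2.49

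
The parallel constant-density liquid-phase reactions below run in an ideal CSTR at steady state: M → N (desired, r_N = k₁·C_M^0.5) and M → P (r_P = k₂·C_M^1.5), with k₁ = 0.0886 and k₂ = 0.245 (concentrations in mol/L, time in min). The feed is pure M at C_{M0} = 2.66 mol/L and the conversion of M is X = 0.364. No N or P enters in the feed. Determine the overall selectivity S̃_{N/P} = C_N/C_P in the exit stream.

Exit C_M = C_{M0}(1−X) = 2.66×0.636 = 1.692 mol/L.
In a CSTR the entire volume is at exit conditions, so r_N = 0.0886×1.692^0.5 = 0.1152 and r_P = 0.245×1.692^1.5 = 0.5391.
Overall selectivity = C_N/C_P = r_Nτ/(r_Pτ) = r_N/r_P = 0.214.

0.214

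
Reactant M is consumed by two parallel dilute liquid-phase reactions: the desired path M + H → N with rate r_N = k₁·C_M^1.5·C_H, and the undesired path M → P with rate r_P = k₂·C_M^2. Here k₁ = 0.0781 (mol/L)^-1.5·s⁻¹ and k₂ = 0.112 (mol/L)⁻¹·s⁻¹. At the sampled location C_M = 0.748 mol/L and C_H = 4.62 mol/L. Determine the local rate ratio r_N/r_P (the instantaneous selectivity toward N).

3.72

S_{N/P} = r_N/r_P = (k₁·C_M^1.5·C_H)/(k₂·C_M^2) = (k₁/k₂)·C_M^-0.5·C_H.
= (0.0781×0.7480^1.5×4.620) / (0.112×0.7480^2) = 0.2334/0.06266 = 3.72.
The undesired path is higher order in M, so low C_M (CSTR or dilute feed) favours N.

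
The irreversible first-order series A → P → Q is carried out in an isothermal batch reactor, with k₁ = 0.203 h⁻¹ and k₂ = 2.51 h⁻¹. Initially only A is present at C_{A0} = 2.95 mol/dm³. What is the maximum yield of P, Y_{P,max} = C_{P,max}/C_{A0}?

Evaluating C_P at t_opt = ln(k₂/k₁)/(k₂−k₁) gives C_{P,max}/C_{A0} = (k₁/k₂)^[k₂/(k₂−k₁)].
= (0.203/2.51)^(2.51/(2.51−0.203)) = (0.08088)^(1.088) = 0.06482.

0.0648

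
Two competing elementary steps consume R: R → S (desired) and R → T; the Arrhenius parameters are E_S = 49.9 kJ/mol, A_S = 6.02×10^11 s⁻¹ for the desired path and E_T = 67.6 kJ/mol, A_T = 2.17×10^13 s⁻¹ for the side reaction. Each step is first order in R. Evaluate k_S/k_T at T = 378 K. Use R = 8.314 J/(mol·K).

7.75

Since both paths have the same order in R, the concentration cancels and S_{S/T} = k_S/k_T = (A_S/A_T)·exp[(E_T−E_S)/(RT)].
(E_T−E_S)/(RT) = (67.6−49.9)×10³/(8.314×378) = 17700/3143 = 5.632.
k_S/k_T = (6.02×10^11/2.17×10^13)·exp(5.632) = 0.02774 × 279.3 = 7.75.
Since E_S < E_T, lowering the temperature improves selectivity toward S.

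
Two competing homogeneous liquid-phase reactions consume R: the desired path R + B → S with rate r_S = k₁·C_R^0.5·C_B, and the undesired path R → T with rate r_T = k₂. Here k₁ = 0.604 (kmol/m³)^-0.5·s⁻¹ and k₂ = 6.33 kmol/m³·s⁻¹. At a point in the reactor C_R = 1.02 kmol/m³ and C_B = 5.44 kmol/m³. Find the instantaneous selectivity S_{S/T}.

0.524

S_{S/T} = r_S/r_T = (k₁·C_R^0.5·C_B)/(k₂) = (k₁/k₂)·C_R^0.5·C_B.
= (0.604×1.020^0.5×5.440) / (6.33) = 3.318/6.330 = 0.524.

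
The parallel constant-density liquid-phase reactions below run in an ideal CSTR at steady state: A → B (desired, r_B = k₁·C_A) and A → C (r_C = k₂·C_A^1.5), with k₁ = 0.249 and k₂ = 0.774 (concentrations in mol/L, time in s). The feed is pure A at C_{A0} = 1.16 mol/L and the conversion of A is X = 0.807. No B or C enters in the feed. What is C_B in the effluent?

0.379 mol/L

Exit C_A = C_{A0}(1−X) = 1.16×0.193 = 0.2239 mol/L.
A CSTR operates uniformly at the exit composition, giving r_B = 0.05575 and r_C = 0.08199 (each k·C_A^n at C_A = 0.2239).
Fraction of consumed A going to B: r_B/(r_B+r_C) = 0.4047.
C_B = 0.4047·C_{A0}·X = 0.4047×1.16×0.807 = 0.379 mol/L.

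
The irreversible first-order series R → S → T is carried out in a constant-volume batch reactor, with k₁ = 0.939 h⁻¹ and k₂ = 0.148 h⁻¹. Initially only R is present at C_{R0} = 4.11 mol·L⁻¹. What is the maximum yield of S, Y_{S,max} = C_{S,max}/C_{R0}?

0.708

Evaluating C_S at t_opt = ln(k₂/k₁)/(k₂−k₁) gives C_{S,max}/C_{R0} = (k₁/k₂)^[k₂/(k₂−k₁)].
= (0.939/0.148)^(0.148/(0.148−0.939)) = (6.345)^(-0.1871) = 0.7077.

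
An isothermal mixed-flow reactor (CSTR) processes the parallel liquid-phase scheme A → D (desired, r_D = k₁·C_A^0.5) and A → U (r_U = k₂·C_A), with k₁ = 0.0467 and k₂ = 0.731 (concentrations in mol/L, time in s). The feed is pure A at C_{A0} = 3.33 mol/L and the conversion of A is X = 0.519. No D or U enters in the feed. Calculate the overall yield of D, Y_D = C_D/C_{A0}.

Exit C_A = C_{A0}(1−X) = 3.33×0.481 = 1.602 mol/L.
Rates in a CSTR are evaluated at the outlet concentration: r_D = 0.0467×1.602^0.5 = 0.05910, r_U = 0.731×1.602 = 1.171.
Fraction of consumed A going to D: r_D/(r_D+r_U) = 0.04805.
C_D = 0.04805·C_{A0}·X = 0.04805×3.33×0.519 = 0.0830 mol/L; Y_D = C_D/C_{A0} = 0.0249.

0.0249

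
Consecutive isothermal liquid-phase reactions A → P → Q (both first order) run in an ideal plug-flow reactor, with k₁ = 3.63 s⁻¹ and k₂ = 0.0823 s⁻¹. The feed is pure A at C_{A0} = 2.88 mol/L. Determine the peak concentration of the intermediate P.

2.64 mol/L

For a first-order series the maximum intermediate yield is C_{P,max}/C_{A0} = (k₁/k₂)^[k₂/(k₂−k₁)].
= (3.63/0.0823)^(0.0823/(0.0823−3.63)) = (44.11)^(-0.02320) = 0.9159.
C_{P,max} = 0.9159×2.88 = 2.64 mol/L.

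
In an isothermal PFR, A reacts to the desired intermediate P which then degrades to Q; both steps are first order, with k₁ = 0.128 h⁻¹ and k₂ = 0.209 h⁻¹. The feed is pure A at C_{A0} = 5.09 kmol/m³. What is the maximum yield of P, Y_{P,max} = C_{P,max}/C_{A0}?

0.282

Evaluating C_P at τ_opt = ln(k₂/k₁)/(k₂−k₁) gives C_{P,max}/C_{A0} = (k₁/k₂)^[k₂/(k₂−k₁)].
= (0.128/0.209)^(0.209/(0.209−0.128)) = (0.6124)^(2.580) = 0.2822.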